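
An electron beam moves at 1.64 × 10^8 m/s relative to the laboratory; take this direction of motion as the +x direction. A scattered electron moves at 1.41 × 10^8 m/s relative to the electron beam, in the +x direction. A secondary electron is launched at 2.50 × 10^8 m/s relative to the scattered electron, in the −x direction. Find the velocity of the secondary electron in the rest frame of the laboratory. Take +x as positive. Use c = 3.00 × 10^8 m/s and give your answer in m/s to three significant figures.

Apply u = (u' + v)/(1 + u'v/c²) successively, working outward toward the laboratory.
(Dividing each given speed by c = 3.00 × 10^8 m/s to work in units of c.)
Start: velocity of the electron beam relative to the laboratory = 0.5467c.
Compose with the scattered electron (u' = 0.470 in the electron beam frame): u_1 = (0.470 + 0.547) / (1 + 0.470·0.547) = 1.0167/1.2569 = 0.8088.
Compose with the secondary electron (u' = -0.833 in the scattered electron frame): u_2 = (-0.833 + 0.809) / (1 + (-0.833)·0.809) = -0.0245/0.3260 = -0.0751.
So u = -0.0751 × 3.00 × 10^8 m/s.

-2.25 × 10^7 m/s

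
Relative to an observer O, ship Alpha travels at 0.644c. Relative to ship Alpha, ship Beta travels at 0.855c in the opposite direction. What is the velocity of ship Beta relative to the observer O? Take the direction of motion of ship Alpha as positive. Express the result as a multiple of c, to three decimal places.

With v = 0.644 and u' = -0.855 (in units of c),
u = (u' + v)/(1 + u'v/c²):
u = (-0.855 + 0.644) / (1 + (-0.855)·0.644) = -0.2110/0.4494 = -0.4695

-0.470c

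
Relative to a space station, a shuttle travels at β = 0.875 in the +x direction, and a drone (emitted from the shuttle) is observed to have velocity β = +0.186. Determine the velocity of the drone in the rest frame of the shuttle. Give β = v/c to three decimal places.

Invert the composition law: u' = (u − v)/(1 − uv/c²).
u' = (0.186 − 0.875) / (1 − (0.186)(0.875)) = -0.6890/0.8373 = -0.8229.

β = -0.823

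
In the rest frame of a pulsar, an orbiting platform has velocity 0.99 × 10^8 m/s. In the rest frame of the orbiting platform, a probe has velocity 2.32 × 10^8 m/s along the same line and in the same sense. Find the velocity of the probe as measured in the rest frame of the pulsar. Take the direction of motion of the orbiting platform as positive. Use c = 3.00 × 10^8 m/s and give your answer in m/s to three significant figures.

In units of c (dividing by 3.00 × 10^8 m/s): v = 0.330, u' = 0.773.
u = (u' + v)/(1 + u'v/c²):
u = (0.773 + 0.330) / (1 + 0.773·0.330) = 1.1033/1.2552 = 0.8790
Converting back: u = 0.8790 × 3.00 × 10^8 m/s.

2.64 × 10^8 m/s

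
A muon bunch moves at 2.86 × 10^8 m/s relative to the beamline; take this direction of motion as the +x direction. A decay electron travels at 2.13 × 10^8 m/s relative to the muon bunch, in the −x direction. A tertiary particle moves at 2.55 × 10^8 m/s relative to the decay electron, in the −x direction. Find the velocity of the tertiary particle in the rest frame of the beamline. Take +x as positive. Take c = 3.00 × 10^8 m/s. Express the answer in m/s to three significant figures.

-8.08 × 10^7 m/s

Apply u = (u' + v)/(1 + u'v/c²) successively, working outward toward the beamline.
(Dividing each given speed by c = 3.00 × 10^8 m/s to work in units of c.)
Start: velocity of the muon bunch relative to the beamline = 0.9533c.
Compose with the decay electron (u' = -0.710 in the muon bunch frame): u_1 = (-0.710 + 0.953) / (1 + (-0.710)·0.953) = 0.2433/0.3231 = 0.7530.
Compose with the tertiary particle (u' = -0.850 in the decay electron frame): u_2 = (-0.850 + 0.753) / (1 + (-0.850)·0.753) = -0.0970/0.3599 = -0.2694.
So u = -0.2694 × 3.00 × 10^8 m/s.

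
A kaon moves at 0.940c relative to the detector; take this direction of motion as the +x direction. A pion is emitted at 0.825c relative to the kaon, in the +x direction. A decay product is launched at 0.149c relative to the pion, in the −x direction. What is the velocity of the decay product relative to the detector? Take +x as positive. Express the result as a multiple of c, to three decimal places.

+0.992c

Apply u = (u' + v)/(1 + u'v/c²) successively, working outward toward the detector.
Start: velocity of the kaon relative to the detector = 0.9400c.
Compose with the pion (u' = 0.825 in the kaon frame): u_1 = (0.825 + 0.940) / (1 + 0.825·0.940) = 1.7650/1.7755 = 0.9941.
Compose with the decay product (u' = -0.149 in the pion frame): u_2 = (-0.149 + 0.994) / (1 + (-0.149)·0.994) = 0.8451/0.8519 = 0.9920.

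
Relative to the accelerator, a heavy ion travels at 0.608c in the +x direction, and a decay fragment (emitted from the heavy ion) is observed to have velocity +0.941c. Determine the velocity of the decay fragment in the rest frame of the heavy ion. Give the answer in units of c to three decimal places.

+0.778c

Invert the composition law: u' = (u − v)/(1 − uv/c²).
u' = (0.941 − 0.608) / (1 − (0.941)(0.608)) = 0.3330/0.4279 = 0.7783.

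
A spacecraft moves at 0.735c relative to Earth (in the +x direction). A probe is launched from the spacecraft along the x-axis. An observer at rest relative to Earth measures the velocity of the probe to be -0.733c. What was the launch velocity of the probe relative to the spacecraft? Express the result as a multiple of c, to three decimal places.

-0.954c

Invert the composition law: u' = (u − v)/(1 − uv/c²).
u' = (-0.733 − 0.735) / (1 − (-0.733)(0.735)) = -1.4680/1.5388 = -0.9540.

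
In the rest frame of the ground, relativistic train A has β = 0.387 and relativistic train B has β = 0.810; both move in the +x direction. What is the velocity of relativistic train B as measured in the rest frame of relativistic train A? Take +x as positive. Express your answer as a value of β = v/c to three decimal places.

β = +0.616

β_A = 0.387, β_B = 0.810.
Transform to A's frame with the inverse velocity-addition law: u' = (u − v)/(1 − uv/c²), taking u = β_B and v = β_A.
u' = (0.810 − 0.387) / (1 − (0.387)(0.810)) = 0.4230/0.6865 = 0.6161.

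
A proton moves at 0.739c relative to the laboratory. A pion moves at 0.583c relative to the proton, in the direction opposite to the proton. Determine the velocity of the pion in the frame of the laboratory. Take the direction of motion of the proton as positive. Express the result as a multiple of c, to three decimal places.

With v = 0.739 and u' = -0.583 (in units of c),
u = (u' + v)/(1 + u'v/c²):
u = (-0.583 + 0.739) / (1 + (-0.583)·0.739) = 0.1560/0.5692 = 0.2741
(Galilean addition would give +0.156c.)

+0.274c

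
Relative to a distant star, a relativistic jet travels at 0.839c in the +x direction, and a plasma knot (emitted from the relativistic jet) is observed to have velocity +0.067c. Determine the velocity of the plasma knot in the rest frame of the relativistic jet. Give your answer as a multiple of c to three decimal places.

-0.818c

Invert the composition law: u' = (u − v)/(1 − uv/c²).
u' = (0.067 − 0.839) / (1 − (0.067)(0.839)) = -0.7720/0.9438 = -0.8180.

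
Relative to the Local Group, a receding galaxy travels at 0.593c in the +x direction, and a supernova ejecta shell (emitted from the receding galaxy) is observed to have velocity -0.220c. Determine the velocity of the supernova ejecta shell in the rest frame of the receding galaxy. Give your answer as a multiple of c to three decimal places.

-0.719c

Invert the composition law: u' = (u − v)/(1 − uv/c²).
u' = (-0.220 − 0.593) / (1 − (-0.220)(0.593)) = -0.8130/1.1305 = -0.7192.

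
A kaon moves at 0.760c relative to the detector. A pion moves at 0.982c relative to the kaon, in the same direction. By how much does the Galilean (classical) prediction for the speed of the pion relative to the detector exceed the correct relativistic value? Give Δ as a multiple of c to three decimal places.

Δ = 0.744c

Galilean: u_cl = 0.982 + 0.760 = 1.7420.
Relativistic: u_rel = (0.982 + 0.760) / (1 + 0.982·0.760) = 1.7420/1.7463 = 0.9975.
Δ = 1.7420 − 0.9975 = 0.7445.
(The classical prediction exceeds c; the relativistic result does not.)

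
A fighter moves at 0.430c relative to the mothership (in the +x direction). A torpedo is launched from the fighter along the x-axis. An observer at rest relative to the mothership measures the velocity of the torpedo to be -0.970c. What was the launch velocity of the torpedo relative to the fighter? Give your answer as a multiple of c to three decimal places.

-0.988c

Invert the composition law: u' = (u − v)/(1 − uv/c²).
u' = (-0.970 − 0.430) / (1 − (-0.970)(0.430)) = -1.4000/1.4171 = -0.9879.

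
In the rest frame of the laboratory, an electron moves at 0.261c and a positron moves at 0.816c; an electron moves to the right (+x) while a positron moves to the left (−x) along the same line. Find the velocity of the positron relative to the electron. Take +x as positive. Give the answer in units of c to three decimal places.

-0.888c

β_A = 0.261, β_B = -0.816.
Transform to A's frame with the inverse velocity-addition law: u' = (u − v)/(1 − uv/c²), taking u = β_B and v = β_A.
u' = (-0.816 − 0.261) / (1 − (0.261)(-0.816)) = -1.0770/1.2130 = -0.8879.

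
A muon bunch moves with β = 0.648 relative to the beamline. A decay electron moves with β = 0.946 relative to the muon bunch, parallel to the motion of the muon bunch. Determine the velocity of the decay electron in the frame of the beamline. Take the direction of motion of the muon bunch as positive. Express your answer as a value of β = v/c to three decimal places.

With v = 0.648 and u' = 0.946 (in units of c),
u = (u' + v)/(1 + u'v/c²):
u = (0.946 + 0.648) / (1 + 0.946·0.648) = 1.5940/1.6130 = 0.9882

β = 0.988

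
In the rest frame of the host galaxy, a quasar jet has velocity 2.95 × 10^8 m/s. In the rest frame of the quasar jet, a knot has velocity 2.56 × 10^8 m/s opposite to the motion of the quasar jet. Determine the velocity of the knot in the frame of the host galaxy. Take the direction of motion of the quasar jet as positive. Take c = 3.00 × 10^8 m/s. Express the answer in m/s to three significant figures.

+2.42 × 10^8 m/s

In units of c (dividing by 3.00 × 10^8 m/s): v = 0.983, u' = -0.853.
u = (u' + v)/(1 + u'v/c²):
u = (-0.853 + 0.983) / (1 + (-0.853)·0.983) = 0.1300/0.1609 = 0.8080
(Galilean addition would give +0.130c.)
Converting back: u = 0.8080 × 3.00 × 10^8 m/s.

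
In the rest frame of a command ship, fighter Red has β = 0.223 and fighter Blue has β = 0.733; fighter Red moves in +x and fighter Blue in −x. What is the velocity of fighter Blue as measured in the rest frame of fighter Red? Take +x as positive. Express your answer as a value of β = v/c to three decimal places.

β = -0.822

β_A = 0.223, β_B = -0.733.
Transform to A's frame with the inverse velocity-addition law: u' = (u − v)/(1 − uv/c²), taking u = β_B and v = β_A.
u' = (-0.733 − 0.223) / (1 − (0.223)(-0.733)) = -0.9560/1.1635 = -0.8217.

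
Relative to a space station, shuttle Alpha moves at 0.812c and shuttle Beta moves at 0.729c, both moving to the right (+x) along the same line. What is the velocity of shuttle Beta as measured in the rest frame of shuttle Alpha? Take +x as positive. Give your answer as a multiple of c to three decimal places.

β_A = 0.812, β_B = 0.729.
Transform to A's frame with the inverse velocity-addition law: u' = (u − v)/(1 − uv/c²), taking u = β_B and v = β_A.
u' = (0.729 − 0.812) / (1 − (0.812)(0.729)) = -0.0830/0.4081 = -0.2034.

-0.203c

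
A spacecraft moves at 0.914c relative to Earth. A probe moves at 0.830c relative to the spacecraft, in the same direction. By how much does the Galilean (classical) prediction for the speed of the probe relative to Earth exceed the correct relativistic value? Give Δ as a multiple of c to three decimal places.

Galilean: u_cl = 0.830 + 0.914 = 1.7440.
Relativistic: u_rel = (0.830 + 0.914) / (1 + 0.830·0.914) = 1.7440/1.7586 = 0.9917.
Δ = 1.7440 − 0.9917 = 0.7523.
(The classical prediction exceeds c; the relativistic result does not.)

Δ = 0.752c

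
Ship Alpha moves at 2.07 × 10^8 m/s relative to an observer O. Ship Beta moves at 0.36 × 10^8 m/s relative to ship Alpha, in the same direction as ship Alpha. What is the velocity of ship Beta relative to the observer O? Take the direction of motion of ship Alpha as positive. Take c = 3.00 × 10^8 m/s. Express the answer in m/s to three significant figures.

2.24 × 10^8 m/s

In units of c (dividing by 3.00 × 10^8 m/s): v = 0.690, u' = 0.120.
u = (u' + v)/(1 + u'v/c²):
u = (0.120 + 0.690) / (1 + 0.120·0.690) = 0.8100/1.0828 = 0.7481
Converting back: u = 0.7481 × 3.00 × 10^8 m/s.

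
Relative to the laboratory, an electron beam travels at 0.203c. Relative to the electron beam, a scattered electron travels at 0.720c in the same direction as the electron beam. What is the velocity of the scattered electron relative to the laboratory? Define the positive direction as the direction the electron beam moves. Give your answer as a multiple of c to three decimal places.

0.805c

With v = 0.203 and u' = 0.720 (in units of c),
u = (u' + v)/(1 + u'v/c²):
u = (0.720 + 0.203) / (1 + 0.720·0.203) = 0.9230/1.1462 = 0.8053
(Galilean addition would give +0.923c.)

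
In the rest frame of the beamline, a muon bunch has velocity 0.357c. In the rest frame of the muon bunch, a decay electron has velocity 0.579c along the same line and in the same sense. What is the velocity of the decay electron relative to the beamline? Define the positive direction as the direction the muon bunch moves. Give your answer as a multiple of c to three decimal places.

0.776c

With v = 0.357 and u' = 0.579 (in units of c),
u = (u' + v)/(1 + u'v/c²):
u = (0.579 + 0.357) / (1 + 0.579·0.357) = 0.9360/1.2067 = 0.7757
(Galilean addition would give +0.936c.)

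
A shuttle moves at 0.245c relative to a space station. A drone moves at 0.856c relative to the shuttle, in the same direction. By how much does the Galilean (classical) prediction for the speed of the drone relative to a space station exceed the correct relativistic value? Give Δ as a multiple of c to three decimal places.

Galilean: u_cl = 0.856 + 0.245 = 1.1010.
Relativistic: u_rel = (0.856 + 0.245) / (1 + 0.856·0.245) = 1.1010/1.2097 = 0.9101.
Δ = 1.1010 − 0.9101 = 0.1909.
(The classical prediction exceeds c; the relativistic result does not.)

Δ = 0.191c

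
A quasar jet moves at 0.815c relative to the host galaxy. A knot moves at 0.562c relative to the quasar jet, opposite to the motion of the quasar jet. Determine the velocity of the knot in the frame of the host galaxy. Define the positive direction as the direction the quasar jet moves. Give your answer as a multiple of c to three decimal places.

+0.467c

With v = 0.815 and u' = -0.562 (in units of c),
u = (u' + v)/(1 + u'v/c²):
u = (-0.562 + 0.815) / (1 + (-0.562)·0.815) = 0.2530/0.5420 = 0.4668
(Galilean addition would give +0.253c.)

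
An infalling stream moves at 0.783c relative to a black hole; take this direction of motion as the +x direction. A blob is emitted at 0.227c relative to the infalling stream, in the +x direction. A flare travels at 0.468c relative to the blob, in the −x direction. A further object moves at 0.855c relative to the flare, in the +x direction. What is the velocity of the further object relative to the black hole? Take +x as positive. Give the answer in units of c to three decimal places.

+0.967c

Apply u = (u' + v)/(1 + u'v/c²) successively, working outward toward the black hole.
Start: velocity of the infalling stream relative to the black hole = 0.7830c.
Compose with the blob (u' = 0.227 in the infalling stream frame): u_1 = (0.227 + 0.783) / (1 + 0.227·0.783) = 1.0100/1.1777 = 0.8576.
Compose with the flare (u' = -0.468 in the blob frame): u_2 = (-0.468 + 0.858) / (1 + (-0.468)·0.858) = 0.3896/0.5987 = 0.6507.
Compose with the further object (u' = 0.855 in the flare frame): u_3 = (0.855 + 0.651) / (1 + 0.855·0.651) = 1.5057/1.5564 = 0.9675.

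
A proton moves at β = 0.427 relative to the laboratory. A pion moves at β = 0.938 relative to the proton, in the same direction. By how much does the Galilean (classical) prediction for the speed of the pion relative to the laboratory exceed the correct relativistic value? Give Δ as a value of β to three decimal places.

Galilean: u_cl = 0.938 + 0.427 = 1.3650.
Relativistic: u_rel = (0.938 + 0.427) / (1 + 0.938·0.427) = 1.3650/1.4005 = 0.9746.
Δ = 1.3650 − 0.9746 = 0.3904.
(The classical prediction exceeds c; the relativistic result does not.)

Δ = 0.390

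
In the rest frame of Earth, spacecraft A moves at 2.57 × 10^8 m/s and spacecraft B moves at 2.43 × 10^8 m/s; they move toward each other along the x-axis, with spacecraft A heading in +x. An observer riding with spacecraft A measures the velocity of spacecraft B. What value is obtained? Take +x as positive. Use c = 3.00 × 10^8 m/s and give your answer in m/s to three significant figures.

-2.95 × 10^8 m/s

β_A = 0.857, β_B = -0.810 (dividing each by c = 3.00 × 10^8 m/s).
Transform to A's frame with the inverse velocity-addition law: u' = (u − v)/(1 − uv/c²), taking u = β_B and v = β_A.
u' = (-0.810 − 0.857) / (1 − (0.857)(-0.810)) = -1.6667/1.6939 = -0.9839.
u' = -0.9839 × 3.00 × 10^8 m/s.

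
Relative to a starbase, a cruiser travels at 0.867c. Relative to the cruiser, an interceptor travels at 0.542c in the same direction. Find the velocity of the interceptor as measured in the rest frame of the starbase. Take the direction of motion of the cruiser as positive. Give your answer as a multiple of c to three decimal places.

0.959c

With v = 0.867 and u' = 0.542 (in units of c),
u = (u' + v)/(1 + u'v/c²):
u = (0.542 + 0.867) / (1 + 0.542·0.867) = 1.4090/1.4699 = 0.9586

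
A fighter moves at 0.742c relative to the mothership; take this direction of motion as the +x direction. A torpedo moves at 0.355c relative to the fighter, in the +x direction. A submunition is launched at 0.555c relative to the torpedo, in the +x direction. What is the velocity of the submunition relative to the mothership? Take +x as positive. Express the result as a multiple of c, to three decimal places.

Apply u = (u' + v)/(1 + u'v/c²) successively, working outward toward the mothership.
Start: velocity of the fighter relative to the mothership = 0.7420c.
Compose with the torpedo (u' = 0.355 in the fighter frame): u_1 = (0.355 + 0.742) / (1 + 0.355·0.742) = 1.0970/1.2634 = 0.8683.
Compose with the submunition (u' = 0.555 in the torpedo frame): u_2 = (0.555 + 0.868) / (1 + 0.555·0.868) = 1.4233/1.4819 = 0.9604.

0.960c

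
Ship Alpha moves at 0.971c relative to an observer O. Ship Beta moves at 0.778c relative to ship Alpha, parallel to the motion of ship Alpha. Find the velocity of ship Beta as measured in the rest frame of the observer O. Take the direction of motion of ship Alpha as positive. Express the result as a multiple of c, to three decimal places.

With v = 0.971 and u' = 0.778 (in units of c),
u = (u' + v)/(1 + u'v/c²):
u = (0.778 + 0.971) / (1 + 0.778·0.971) = 1.7490/1.7554 = 0.9963

0.996c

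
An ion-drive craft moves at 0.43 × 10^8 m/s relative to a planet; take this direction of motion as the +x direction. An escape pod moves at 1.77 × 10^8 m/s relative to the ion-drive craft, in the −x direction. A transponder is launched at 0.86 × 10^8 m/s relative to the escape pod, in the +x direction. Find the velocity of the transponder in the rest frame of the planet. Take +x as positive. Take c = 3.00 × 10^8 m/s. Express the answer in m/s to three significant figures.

-7.02 × 10^7 m/s

Apply u = (u' + v)/(1 + u'v/c²) successively, working outward toward the planet.
(Dividing each given speed by c = 3.00 × 10^8 m/s to work in units of c.)
Start: velocity of the ion-drive craft relative to the planet = 0.1433c.
Compose with the escape pod (u' = -0.590 in the ion-drive craft frame): u_1 = (-0.590 + 0.143) / (1 + (-0.590)·0.143) = -0.4467/0.9154 = -0.4879.
Compose with the transponder (u' = 0.287 in the escape pod frame): u_2 = (0.287 + (-0.488)) / (1 + 0.287·(-0.488)) = -0.2013/0.8601 = -0.2340.
So u = -0.2340 × 3.00 × 10^8 m/s.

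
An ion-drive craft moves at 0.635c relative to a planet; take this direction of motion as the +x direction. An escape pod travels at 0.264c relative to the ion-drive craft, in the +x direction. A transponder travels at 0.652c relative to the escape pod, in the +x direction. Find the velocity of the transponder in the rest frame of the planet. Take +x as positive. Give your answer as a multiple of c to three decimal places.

Apply u = (u' + v)/(1 + u'v/c²) successively, working outward toward the planet.
Start: velocity of the ion-drive craft relative to the planet = 0.6350c.
Compose with the escape pod (u' = 0.264 in the ion-drive craft frame): u_1 = (0.264 + 0.635) / (1 + 0.264·0.635) = 0.8990/1.1676 = 0.7699.
Compose with the transponder (u' = 0.652 in the escape pod frame): u_2 = (0.652 + 0.770) / (1 + 0.652·0.770) = 1.4219/1.5020 = 0.9467.

0.947c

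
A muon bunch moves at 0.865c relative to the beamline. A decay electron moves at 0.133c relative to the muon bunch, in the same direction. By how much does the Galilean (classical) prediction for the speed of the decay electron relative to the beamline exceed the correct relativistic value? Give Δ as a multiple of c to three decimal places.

Δ = 0.103c

Galilean: u_cl = 0.133 + 0.865 = 0.9980.
Relativistic: u_rel = (0.133 + 0.865) / (1 + 0.133·0.865) = 0.9980/1.1150 = 0.8950.
Δ = 0.9980 − 0.8950 = 0.1030.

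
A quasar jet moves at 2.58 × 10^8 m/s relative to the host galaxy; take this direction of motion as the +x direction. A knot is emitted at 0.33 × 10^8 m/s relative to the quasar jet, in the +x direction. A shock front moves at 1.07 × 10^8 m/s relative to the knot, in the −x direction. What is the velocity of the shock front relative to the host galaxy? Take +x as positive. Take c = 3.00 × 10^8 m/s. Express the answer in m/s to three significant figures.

Apply u = (u' + v)/(1 + u'v/c²) successively, working outward toward the host galaxy.
(Dividing each given speed by c = 3.00 × 10^8 m/s to work in units of c.)
Start: velocity of the quasar jet relative to the host galaxy = 0.8600c.
Compose with the knot (u' = 0.110 in the quasar jet frame): u_1 = (0.110 + 0.860) / (1 + 0.110·0.860) = 0.9700/1.0946 = 0.8862.
Compose with the shock front (u' = -0.357 in the knot frame): u_2 = (-0.357 + 0.886) / (1 + (-0.357)·0.886) = 0.5295/0.6839 = 0.7742.
So u = 0.7742 × 3.00 × 10^8 m/s.

+2.32 × 10^8 m/s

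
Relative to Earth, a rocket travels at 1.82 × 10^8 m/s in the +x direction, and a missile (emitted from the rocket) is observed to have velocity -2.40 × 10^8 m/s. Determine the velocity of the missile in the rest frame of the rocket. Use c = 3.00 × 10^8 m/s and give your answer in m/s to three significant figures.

v = 0.607c, u = -0.800c.
Invert the composition law: u' = (u − v)/(1 − uv/c²).
u' = (-0.800 − 0.607) / (1 − (-0.800)(0.607)) = -1.4067/1.4853 = -0.9470.
u' = -0.9470 × 3.00 × 10^8 m/s.

-2.84 × 10^8 m/s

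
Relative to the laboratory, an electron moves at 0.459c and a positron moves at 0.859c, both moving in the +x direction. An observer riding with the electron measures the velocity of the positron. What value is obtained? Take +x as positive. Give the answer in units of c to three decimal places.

β_A = 0.459, β_B = 0.859.
Transform to A's frame with the inverse velocity-addition law: u' = (u − v)/(1 − uv/c²), taking u = β_B and v = β_A.
u' = (0.859 − 0.459) / (1 − (0.459)(0.859)) = 0.4000/0.6057 = 0.6604.

+0.660c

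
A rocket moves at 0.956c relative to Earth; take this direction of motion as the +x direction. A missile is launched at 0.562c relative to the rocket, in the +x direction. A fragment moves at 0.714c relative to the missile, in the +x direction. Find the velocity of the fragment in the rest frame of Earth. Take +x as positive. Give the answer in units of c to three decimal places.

Apply u = (u' + v)/(1 + u'v/c²) successively, working outward toward Earth.
Start: velocity of the rocket relative to Earth = 0.9560c.
Compose with the missile (u' = 0.562 in the rocket frame): u_1 = (0.562 + 0.956) / (1 + 0.562·0.956) = 1.5180/1.5373 = 0.9875.
Compose with the fragment (u' = 0.714 in the missile frame): u_2 = (0.714 + 0.987) / (1 + 0.714·0.987) = 1.7015/1.7050 = 0.9979.

0.998c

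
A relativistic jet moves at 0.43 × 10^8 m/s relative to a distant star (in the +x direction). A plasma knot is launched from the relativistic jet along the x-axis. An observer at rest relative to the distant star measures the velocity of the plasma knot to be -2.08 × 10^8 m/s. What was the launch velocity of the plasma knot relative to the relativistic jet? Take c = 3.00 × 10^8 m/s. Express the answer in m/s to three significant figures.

-2.28 × 10^8 m/s

v = 0.143c, u = -0.693c.
Invert the composition law: u' = (u − v)/(1 − uv/c²).
u' = (-0.693 − 0.143) / (1 − (-0.693)(0.143)) = -0.8367/1.0994 = -0.7610.
u' = -0.7610 × 3.00 × 10^8 m/s.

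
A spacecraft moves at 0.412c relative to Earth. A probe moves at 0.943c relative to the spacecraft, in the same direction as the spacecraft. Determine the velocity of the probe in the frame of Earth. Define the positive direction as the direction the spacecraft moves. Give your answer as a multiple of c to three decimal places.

With v = 0.412 and u' = 0.943 (in units of c),
u = (u' + v)/(1 + u'v/c²):
u = (0.943 + 0.412) / (1 + 0.943·0.412) = 1.3550/1.3885 = 0.9759

0.976c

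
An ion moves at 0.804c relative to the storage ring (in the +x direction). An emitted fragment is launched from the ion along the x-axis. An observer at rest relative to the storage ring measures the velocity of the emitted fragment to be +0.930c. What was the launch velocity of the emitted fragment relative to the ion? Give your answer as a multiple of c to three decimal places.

+0.499c

Invert the composition law: u' = (u − v)/(1 − uv/c²).
u' = (0.930 − 0.804) / (1 − (0.930)(0.804)) = 0.1260/0.2523 = 0.4994.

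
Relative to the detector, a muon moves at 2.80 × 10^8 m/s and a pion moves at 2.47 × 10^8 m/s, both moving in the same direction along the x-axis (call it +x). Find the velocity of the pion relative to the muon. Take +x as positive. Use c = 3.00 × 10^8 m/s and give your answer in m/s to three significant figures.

-1.43 × 10^8 m/s

β_A = 0.933, β_B = 0.823 (dividing each by c = 3.00 × 10^8 m/s).
Transform to A's frame with the inverse velocity-addition law: u' = (u − v)/(1 − uv/c²), taking u = β_B and v = β_A.
u' = (0.823 − 0.933) / (1 − (0.933)(0.823)) = -0.1100/0.2316 = -0.4750.
u' = -0.4750 × 3.00 × 10^8 m/s.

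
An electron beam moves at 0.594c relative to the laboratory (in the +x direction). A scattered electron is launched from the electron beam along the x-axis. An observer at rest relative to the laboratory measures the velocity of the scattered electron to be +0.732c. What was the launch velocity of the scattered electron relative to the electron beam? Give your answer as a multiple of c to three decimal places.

Invert the composition law: u' = (u − v)/(1 − uv/c²).
u' = (0.732 − 0.594) / (1 − (0.732)(0.594)) = 0.1380/0.5652 = 0.2442.

+0.244c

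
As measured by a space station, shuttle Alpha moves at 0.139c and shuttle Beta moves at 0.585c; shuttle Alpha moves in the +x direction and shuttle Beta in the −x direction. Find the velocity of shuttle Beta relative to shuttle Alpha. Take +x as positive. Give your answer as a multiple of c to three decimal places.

β_A = 0.139, β_B = -0.585.
Transform to A's frame with the inverse velocity-addition law: u' = (u − v)/(1 − uv/c²), taking u = β_B and v = β_A.
u' = (-0.585 − 0.139) / (1 − (0.139)(-0.585)) = -0.7240/1.0813 = -0.6696.

-0.670c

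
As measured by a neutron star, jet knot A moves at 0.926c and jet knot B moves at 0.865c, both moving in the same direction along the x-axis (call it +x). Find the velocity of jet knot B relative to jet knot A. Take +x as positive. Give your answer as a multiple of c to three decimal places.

β_A = 0.926, β_B = 0.865.
Transform to A's frame with the inverse velocity-addition law: u' = (u − v)/(1 − uv/c²), taking u = β_B and v = β_A.
u' = (0.865 − 0.926) / (1 − (0.926)(0.865)) = -0.0610/0.1990 = -0.3065.

-0.307c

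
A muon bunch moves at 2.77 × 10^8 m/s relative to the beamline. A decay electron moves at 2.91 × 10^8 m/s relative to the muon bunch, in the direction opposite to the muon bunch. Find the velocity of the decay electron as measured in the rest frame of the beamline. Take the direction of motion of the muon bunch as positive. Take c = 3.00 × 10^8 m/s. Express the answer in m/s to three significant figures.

-1.34 × 10^8 m/s

In units of c (dividing by 3.00 × 10^8 m/s): v = 0.923, u' = -0.970.
u = (u' + v)/(1 + u'v/c²):
u = (-0.970 + 0.923) / (1 + (-0.970)·0.923) = -0.0467/0.1044 = -0.4471
Converting back: u = -0.4471 × 3.00 × 10^8 m/s.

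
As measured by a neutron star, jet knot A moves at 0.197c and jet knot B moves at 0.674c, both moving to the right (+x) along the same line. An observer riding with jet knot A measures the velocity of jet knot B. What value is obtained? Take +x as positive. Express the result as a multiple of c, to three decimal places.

β_A = 0.197, β_B = 0.674.
Transform to A's frame with the inverse velocity-addition law: u' = (u − v)/(1 − uv/c²), taking u = β_B and v = β_A.
u' = (0.674 − 0.197) / (1 − (0.197)(0.674)) = 0.4770/0.8672 = 0.5500.

+0.550c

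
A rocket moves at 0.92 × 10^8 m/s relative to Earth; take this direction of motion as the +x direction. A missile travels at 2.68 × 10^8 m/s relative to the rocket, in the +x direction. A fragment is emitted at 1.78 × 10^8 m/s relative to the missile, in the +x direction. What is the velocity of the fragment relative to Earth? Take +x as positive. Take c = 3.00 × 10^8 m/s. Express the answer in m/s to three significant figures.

Apply u = (u' + v)/(1 + u'v/c²) successively, working outward toward Earth.
(Dividing each given speed by c = 3.00 × 10^8 m/s to work in units of c.)
Start: velocity of the rocket relative to Earth = 0.3067c.
Compose with the missile (u' = 0.893 in the rocket frame): u_1 = (0.893 + 0.307) / (1 + 0.893·0.307) = 1.2000/1.2740 = 0.9419.
Compose with the fragment (u' = 0.593 in the missile frame): u_2 = (0.593 + 0.942) / (1 + 0.593·0.942) = 1.5353/1.5589 = 0.9849.
So u = 0.9849 × 3.00 × 10^8 m/s.

2.95 × 10^8 m/s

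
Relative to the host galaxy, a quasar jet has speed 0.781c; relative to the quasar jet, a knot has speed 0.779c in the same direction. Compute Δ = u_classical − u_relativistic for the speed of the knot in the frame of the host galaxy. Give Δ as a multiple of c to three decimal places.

Δ = 0.590c

Galilean: u_cl = 0.779 + 0.781 = 1.5600.
Relativistic: u_rel = (0.779 + 0.781) / (1 + 0.779·0.781) = 1.5600/1.6084 = 0.9699.
Δ = 1.5600 − 0.9699 = 0.5901.
(The classical prediction exceeds c; the relativistic result does not.)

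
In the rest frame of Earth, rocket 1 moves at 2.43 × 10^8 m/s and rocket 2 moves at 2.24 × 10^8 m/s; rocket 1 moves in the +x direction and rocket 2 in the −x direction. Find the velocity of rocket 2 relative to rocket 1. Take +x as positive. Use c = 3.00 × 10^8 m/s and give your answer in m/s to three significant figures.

β_A = 0.810, β_B = -0.747 (dividing each by c = 3.00 × 10^8 m/s).
Transform to A's frame with the inverse velocity-addition law: u' = (u − v)/(1 − uv/c²), taking u = β_B and v = β_A.
u' = (-0.747 − 0.810) / (1 − (0.810)(-0.747)) = -1.5567/1.6048 = -0.9700.
u' = -0.9700 × 3.00 × 10^8 m/s.

-2.91 × 10^8 m/s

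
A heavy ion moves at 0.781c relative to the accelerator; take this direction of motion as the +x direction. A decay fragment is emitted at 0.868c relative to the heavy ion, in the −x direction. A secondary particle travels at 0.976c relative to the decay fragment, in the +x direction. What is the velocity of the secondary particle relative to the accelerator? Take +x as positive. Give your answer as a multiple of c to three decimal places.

+0.959c

Apply u = (u' + v)/(1 + u'v/c²) successively, working outward toward the accelerator.
Start: velocity of the heavy ion relative to the accelerator = 0.7810c.
Compose with the decay fragment (u' = -0.868 in the heavy ion frame): u_1 = (-0.868 + 0.781) / (1 + (-0.868)·0.781) = -0.0870/0.3221 = -0.2701.
Compose with the secondary particle (u' = 0.976 in the decay fragment frame): u_2 = (0.976 + (-0.270)) / (1 + 0.976·(-0.270)) = 0.7059/0.7364 = 0.9586.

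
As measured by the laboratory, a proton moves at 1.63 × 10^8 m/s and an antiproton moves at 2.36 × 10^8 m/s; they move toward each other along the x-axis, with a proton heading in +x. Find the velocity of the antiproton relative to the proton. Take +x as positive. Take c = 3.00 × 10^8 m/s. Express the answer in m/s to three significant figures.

β_A = 0.543, β_B = -0.787 (dividing each by c = 3.00 × 10^8 m/s).
Transform to A's frame with the inverse velocity-addition law: u' = (u − v)/(1 − uv/c²), taking u = β_B and v = β_A.
u' = (-0.787 − 0.543) / (1 − (0.543)(-0.787)) = -1.3300/1.4274 = -0.9317.
u' = -0.9317 × 3.00 × 10^8 m/s.

-2.80 × 10^8 m/s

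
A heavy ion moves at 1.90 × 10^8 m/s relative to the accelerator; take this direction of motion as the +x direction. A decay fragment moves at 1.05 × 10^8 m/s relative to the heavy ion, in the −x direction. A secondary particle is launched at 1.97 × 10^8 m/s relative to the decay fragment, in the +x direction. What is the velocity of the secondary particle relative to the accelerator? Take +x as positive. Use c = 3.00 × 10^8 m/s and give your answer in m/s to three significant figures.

Apply u = (u' + v)/(1 + u'v/c²) successively, working outward toward the accelerator.
(Dividing each given speed by c = 3.00 × 10^8 m/s to work in units of c.)
Start: velocity of the heavy ion relative to the accelerator = 0.6333c.
Compose with the decay fragment (u' = -0.350 in the heavy ion frame): u_1 = (-0.350 + 0.633) / (1 + (-0.350)·0.633) = 0.2833/0.7783 = 0.3640.
Compose with the secondary particle (u' = 0.657 in the decay fragment frame): u_2 = (0.657 + 0.364) / (1 + 0.657·0.364) = 1.0207/1.2390 = 0.8238.
So u = 0.8238 × 3.00 × 10^8 m/s.

+2.47 × 10^8 m/s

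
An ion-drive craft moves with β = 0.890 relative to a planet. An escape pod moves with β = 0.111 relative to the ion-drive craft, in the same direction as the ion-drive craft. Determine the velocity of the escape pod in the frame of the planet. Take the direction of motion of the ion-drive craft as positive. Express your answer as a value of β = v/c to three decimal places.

With v = 0.890 and u' = 0.111 (in units of c),
u = (u' + v)/(1 + u'v/c²):
u = (0.111 + 0.890) / (1 + 0.111·0.890) = 1.0010/1.0988 = 0.9110
(Galilean addition would give +1.001c, exceeding c.)

β = 0.911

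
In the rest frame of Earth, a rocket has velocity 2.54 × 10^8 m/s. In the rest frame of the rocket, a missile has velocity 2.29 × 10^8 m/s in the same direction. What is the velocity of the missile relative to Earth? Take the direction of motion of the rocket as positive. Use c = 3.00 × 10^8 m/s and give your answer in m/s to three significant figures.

In units of c (dividing by 3.00 × 10^8 m/s): v = 0.847, u' = 0.763.
u = (u' + v)/(1 + u'v/c²):
u = (0.763 + 0.847) / (1 + 0.763·0.847) = 1.6100/1.6463 = 0.9780
Converting back: u = 0.9780 × 3.00 × 10^8 m/s.

2.93 × 10^8 m/s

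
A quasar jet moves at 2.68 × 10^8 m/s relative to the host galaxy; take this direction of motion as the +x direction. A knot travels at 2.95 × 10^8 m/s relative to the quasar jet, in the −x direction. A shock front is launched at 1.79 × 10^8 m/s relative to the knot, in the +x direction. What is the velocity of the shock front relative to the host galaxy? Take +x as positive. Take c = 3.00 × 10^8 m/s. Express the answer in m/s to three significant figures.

Apply u = (u' + v)/(1 + u'v/c²) successively, working outward toward the host galaxy.
(Dividing each given speed by c = 3.00 × 10^8 m/s to work in units of c.)
Start: velocity of the quasar jet relative to the host galaxy = 0.8933c.
Compose with the knot (u' = -0.983 in the quasar jet frame): u_1 = (-0.983 + 0.893) / (1 + (-0.983)·0.893) = -0.0900/0.1216 = -0.7404.
Compose with the shock front (u' = 0.597 in the knot frame): u_2 = (0.597 + (-0.740)) / (1 + 0.597·(-0.740)) = -0.1437/0.5582 = -0.2575.
So u = -0.2575 × 3.00 × 10^8 m/s.

-7.72 × 10^7 m/s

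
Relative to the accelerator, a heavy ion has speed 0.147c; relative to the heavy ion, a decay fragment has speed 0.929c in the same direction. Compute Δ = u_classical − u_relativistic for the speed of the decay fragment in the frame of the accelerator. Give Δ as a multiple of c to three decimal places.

Δ = 0.129c

Galilean: u_cl = 0.929 + 0.147 = 1.0760.
Relativistic: u_rel = (0.929 + 0.147) / (1 + 0.929·0.147) = 1.0760/1.1366 = 0.9467.
Δ = 1.0760 − 0.9467 = 0.1293.
(The classical prediction exceeds c; the relativistic result does not.)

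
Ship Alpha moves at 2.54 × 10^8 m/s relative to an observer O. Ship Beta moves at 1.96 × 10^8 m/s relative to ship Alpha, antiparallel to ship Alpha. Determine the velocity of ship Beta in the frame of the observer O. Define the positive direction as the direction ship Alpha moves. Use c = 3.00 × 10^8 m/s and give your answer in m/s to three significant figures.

In units of c (dividing by 3.00 × 10^8 m/s): v = 0.847, u' = -0.653.
u = (u' + v)/(1 + u'v/c²):
u = (-0.653 + 0.847) / (1 + (-0.653)·0.847) = 0.1933/0.4468 = 0.4327
Converting back: u = 0.4327 × 3.00 × 10^8 m/s.

+1.30 × 10^8 m/s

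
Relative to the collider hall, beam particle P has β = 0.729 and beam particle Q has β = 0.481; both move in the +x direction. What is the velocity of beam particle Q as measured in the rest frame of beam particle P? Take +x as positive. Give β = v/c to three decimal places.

β = -0.382

β_A = 0.729, β_B = 0.481.
Transform to A's frame with the inverse velocity-addition law: u' = (u − v)/(1 − uv/c²), taking u = β_B and v = β_A.
u' = (0.481 − 0.729) / (1 − (0.729)(0.481)) = -0.2480/0.6494 = -0.3819.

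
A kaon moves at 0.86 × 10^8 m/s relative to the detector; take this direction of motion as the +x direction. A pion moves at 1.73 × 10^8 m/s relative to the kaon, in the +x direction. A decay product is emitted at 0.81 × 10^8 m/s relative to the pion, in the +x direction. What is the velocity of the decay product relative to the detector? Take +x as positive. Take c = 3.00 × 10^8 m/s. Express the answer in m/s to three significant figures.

2.53 × 10^8 m/s

Apply u = (u' + v)/(1 + u'v/c²) successively, working outward toward the detector.
(Dividing each given speed by c = 3.00 × 10^8 m/s to work in units of c.)
Start: velocity of the kaon relative to the detector = 0.2867c.
Compose with the pion (u' = 0.577 in the kaon frame): u_1 = (0.577 + 0.287) / (1 + 0.577·0.287) = 0.8633/1.1653 = 0.7409.
Compose with the decay product (u' = 0.270 in the pion frame): u_2 = (0.270 + 0.741) / (1 + 0.270·0.741) = 1.0109/1.2000 = 0.8424.
So u = 0.8424 × 3.00 × 10^8 m/s.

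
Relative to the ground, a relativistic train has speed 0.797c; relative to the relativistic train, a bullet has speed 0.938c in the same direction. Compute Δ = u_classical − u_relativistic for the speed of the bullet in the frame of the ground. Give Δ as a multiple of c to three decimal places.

Δ = 0.742c

Galilean: u_cl = 0.938 + 0.797 = 1.7350.
Relativistic: u_rel = (0.938 + 0.797) / (1 + 0.938·0.797) = 1.7350/1.7476 = 0.9928.
Δ = 1.7350 − 0.9928 = 0.7422.
(The classical prediction exceeds c; the relativistic result does not.)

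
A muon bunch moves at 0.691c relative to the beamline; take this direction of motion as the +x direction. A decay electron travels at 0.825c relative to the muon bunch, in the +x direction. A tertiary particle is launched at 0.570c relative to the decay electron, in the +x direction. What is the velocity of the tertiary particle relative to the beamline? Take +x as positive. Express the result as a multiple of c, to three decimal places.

0.990c

Apply u = (u' + v)/(1 + u'v/c²) successively, working outward toward the beamline.
Start: velocity of the muon bunch relative to the beamline = 0.6910c.
Compose with the decay electron (u' = 0.825 in the muon bunch frame): u_1 = (0.825 + 0.691) / (1 + 0.825·0.691) = 1.5160/1.5701 = 0.9656.
Compose with the tertiary particle (u' = 0.570 in the decay electron frame): u_2 = (0.570 + 0.966) / (1 + 0.570·0.966) = 1.5356/1.5504 = 0.9904.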